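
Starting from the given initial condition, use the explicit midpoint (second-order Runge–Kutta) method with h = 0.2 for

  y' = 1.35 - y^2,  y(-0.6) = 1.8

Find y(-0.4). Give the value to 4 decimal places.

1.5509

Midpoint: k1 = f(t_n, y_n); k2 = f(t_n + h/2, y_n + (h/2)·k1); y_{n+1} = y_n + h·k2.
t=-0.600000, y=1.800000:
  k1 = f(-0.600000, 1.800000) = -1.890000
  k2 = f(-0.500000, 1.611000) = -1.245321
  y ← 1.800000 + 0.2·(-1.245321) = 1.550936
y(-0.4) ≈ 1.5509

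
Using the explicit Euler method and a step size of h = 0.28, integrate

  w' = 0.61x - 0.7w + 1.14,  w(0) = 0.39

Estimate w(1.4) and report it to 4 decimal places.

Euler: w_{n+1} = w_n + h·f(x_n, w_n).
x=0.000000, w=0.390000: f=0.867000 → w ← 0.390000 + 0.28·0.867000 = 0.632760
x=0.280000, w=0.632760: f=0.867868 → w ← 0.632760 + 0.28·0.867868 = 0.875763
x=0.560000, w=0.875763: f=0.868566 → w ← 0.875763 + 0.28·0.868566 = 1.118961
x=0.840000, w=1.118961: f=0.869127 → w ← 1.118961 + 0.28·0.869127 = 1.362317
x=1.120000, w=1.362317: f=0.869578 → w ← 1.362317 + 0.28·0.869578 = 1.605799
w(1.4) ≈ 1.6058

1.6058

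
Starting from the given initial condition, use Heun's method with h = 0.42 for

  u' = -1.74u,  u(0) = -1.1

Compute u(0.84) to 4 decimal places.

Heun: k1 = f(x_n, u_n); k2 = f(x_n + h, u_n + h·k1); u_{n+1} = u_n + (h/2)·(k1 + k2).
x=0.000000, u=-1.100000:
  k1 = f(0.000000, -1.100000) = 1.914000
  k2 = f(0.420000, -0.296120) = 0.515249
  u ← -1.100000 + (0.42/2)·(1.914000 + 0.515249) = -0.589858
x=0.420000, u=-0.589858:
  k1 = f(0.420000, -0.589858) = 1.026352
  k2 = f(0.840000, -0.158790) = 0.276294
  u ← -0.589858 + (0.42/2)·(1.026352 + 0.276294) = -0.316302
u(0.84) ≈ -0.3163

-0.3163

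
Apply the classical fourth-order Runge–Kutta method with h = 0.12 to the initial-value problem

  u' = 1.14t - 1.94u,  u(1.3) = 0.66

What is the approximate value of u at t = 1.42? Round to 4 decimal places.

RK4: k1 = f(t_n, u_n); k2 = f(t_n + h/2, u_n + (h/2)·k1); k3 = f(t_n + h/2, u_n + (h/2)·k2); k4 = f(t_n + h, u_n + h·k3); u_{n+1} = u_n + (h/6)·(k1 + 2k2 + 2k3 + k4).
t=1.300000, u=0.660000:
  k1 = f(1.300000, 0.660000) = 0.201600
  k2 = f(1.360000, 0.672096) = 0.246534
  k3 = f(1.360000, 0.674792) = 0.241303
  k4 = f(1.420000, 0.688956) = 0.282225
  u ← 0.660000 + (0.12/6)·(k1 + 2k2 + 2k3 + k4) = 0.689190
u(1.42) ≈ 0.6892

0.6892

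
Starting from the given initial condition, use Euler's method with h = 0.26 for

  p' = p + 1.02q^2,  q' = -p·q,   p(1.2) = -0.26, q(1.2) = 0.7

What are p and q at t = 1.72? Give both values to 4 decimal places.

Euler on (p,q): p_{n+1} = p_n + h·p', q_{n+1} = q_n + h·q'.
1.200000: (-0.260000, 0.700000); f=(0.239800, 0.182000) → (-0.197652, 0.747320)
1.460000: (-0.197652, 0.747320); f=(0.372005, 0.147709) → (-0.100931, 0.785724)
(p(1.72), q(1.72)) ≈ (-0.1009, 0.7857)

-0.1009, 0.7857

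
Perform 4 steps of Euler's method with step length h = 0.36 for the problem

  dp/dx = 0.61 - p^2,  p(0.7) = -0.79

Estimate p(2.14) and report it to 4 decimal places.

Euler: p_{n+1} = p_n + h·f(x_n, p_n).
x=0.700000, p=-0.790000: f=-0.014100 → p ← -0.790000 + 0.36·(-0.014100) = -0.795076
x=1.060000, p=-0.795076: f=-0.022146 → p ← -0.795076 + 0.36·(-0.022146) = -0.803049
x=1.420000, p=-0.803049: f=-0.034887 → p ← -0.803049 + 0.36·(-0.034887) = -0.815608
x=1.780000, p=-0.815608: f=-0.055216 → p ← -0.815608 + 0.36·(-0.055216) = -0.835486
p(2.14) ≈ -0.8355

-0.8355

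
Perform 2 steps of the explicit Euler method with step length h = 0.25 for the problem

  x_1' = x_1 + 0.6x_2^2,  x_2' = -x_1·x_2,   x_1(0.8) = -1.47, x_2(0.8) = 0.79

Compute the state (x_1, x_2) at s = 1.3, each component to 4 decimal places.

Euler on (x_1,x_2): x_1_{n+1} = x_1_n + h·x_1', x_2_{n+1} = x_2_n + h·x_2'.
0.800000: (-1.470000, 0.790000); f=(-1.095540, 1.161300) → (-1.743885, 1.080325)
1.050000: (-1.743885, 1.080325); f=(-1.043624, 1.883963) → (-2.004791, 1.551316)
(x_1(1.3), x_2(1.3)) ≈ (-2.0048, 1.5513)

-2.0048, 1.5513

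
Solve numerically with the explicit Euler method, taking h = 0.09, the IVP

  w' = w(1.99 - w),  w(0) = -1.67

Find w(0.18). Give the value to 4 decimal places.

-3.0613

Euler: w_{n+1} = w_n + h·f(s_n, w_n).
s=0.000000, w=-1.670000: f=-6.112200 → w ← -1.670000 + 0.09·(-6.112200) = -2.220098
s=0.090000, w=-2.220098: f=-9.346830 → w ← -2.220098 + 0.09·(-9.346830) = -3.061313
w(0.18) ≈ -3.0613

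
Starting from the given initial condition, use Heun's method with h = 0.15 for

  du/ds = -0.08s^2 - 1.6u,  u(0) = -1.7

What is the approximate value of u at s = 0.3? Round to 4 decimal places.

-1.0585

Heun: k1 = f(s_n, u_n); k2 = f(s_n + h, u_n + h·k1); u_{n+1} = u_n + (h/2)·(k1 + k2).
s=0.000000, u=-1.700000:
  k1 = f(0.000000, -1.700000) = 2.720000
  k2 = f(0.150000, -1.292000) = 2.065400
  u ← -1.700000 + (0.15/2)·(2.720000 + 2.065400) = -1.341095
s=0.150000, u=-1.341095:
  k1 = f(0.150000, -1.341095) = 2.143952
  k2 = f(0.300000, -1.019502) = 1.624004
  u ← -1.341095 + (0.15/2)·(2.143952 + 1.624004) = -1.058498
u(0.3) ≈ -1.0585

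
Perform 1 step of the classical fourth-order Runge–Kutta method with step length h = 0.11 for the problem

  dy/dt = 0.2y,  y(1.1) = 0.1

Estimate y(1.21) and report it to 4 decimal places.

0.1022

RK4: k1 = f(t_n, y_n); k2 = f(t_n + h/2, y_n + (h/2)·k1); k3 = f(t_n + h/2, y_n + (h/2)·k2); k4 = f(t_n + h, y_n + h·k3); y_{n+1} = y_n + (h/6)·(k1 + 2k2 + 2k3 + k4).
t=1.100000, y=0.100000:
  k1 = f(1.100000, 0.100000) = 0.020000
  k2 = f(1.155000, 0.101100) = 0.020220
  k3 = f(1.155000, 0.101112) = 0.020222
  k4 = f(1.210000, 0.102224) = 0.020445
  y ← 0.100000 + (0.11/6)·(k1 + 2k2 + 2k3 + k4) = 0.102224
y(1.21) ≈ 0.1022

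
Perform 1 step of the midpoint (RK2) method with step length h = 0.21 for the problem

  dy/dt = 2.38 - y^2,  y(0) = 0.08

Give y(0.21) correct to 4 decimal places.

0.5570

Midpoint: k1 = f(t_n, y_n); k2 = f(t_n + h/2, y_n + (h/2)·k1); y_{n+1} = y_n + h·k2.
t=0.000000, y=0.080000:
  k1 = f(0.000000, 0.080000) = 2.373600
  k2 = f(0.105000, 0.329228) = 2.271609
  y ← 0.080000 + 0.21·2.271609 = 0.557038
y(0.21) ≈ 0.5570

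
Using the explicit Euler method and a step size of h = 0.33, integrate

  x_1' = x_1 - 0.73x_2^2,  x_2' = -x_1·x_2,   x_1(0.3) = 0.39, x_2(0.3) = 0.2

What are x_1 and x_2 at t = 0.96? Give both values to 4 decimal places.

Euler on (x_1,x_2): x_1_{n+1} = x_1_n + h·x_1', x_2_{n+1} = x_2_n + h·x_2'.
0.300000: (0.390000, 0.200000); f=(0.360800, -0.078000) → (0.509064, 0.174260)
0.630000: (0.509064, 0.174260); f=(0.486896, -0.088709) → (0.669740, 0.144986)
(x_1(0.96), x_2(0.96)) ≈ (0.6697, 0.1450)

0.6697, 0.1450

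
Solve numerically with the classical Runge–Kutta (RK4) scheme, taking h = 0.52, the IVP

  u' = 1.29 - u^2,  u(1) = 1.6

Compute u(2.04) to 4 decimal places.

1.1781

RK4: k1 = f(t_n, u_n); k2 = f(t_n + h/2, u_n + (h/2)·k1); k3 = f(t_n + h/2, u_n + (h/2)·k2); k4 = f(t_n + h, u_n + h·k3); u_{n+1} = u_n + (h/6)·(k1 + 2k2 + 2k3 + k4).
t=1.000000, u=1.600000:
  k1 = f(1.000000, 1.600000) = -1.270000
  k2 = f(1.260000, 1.269800) = -0.322392
  k3 = f(1.260000, 1.516178) = -1.008796
  k4 = f(1.520000, 1.075426) = 0.133459
  u ← 1.600000 + (0.52/6)·(k1 + 2k2 + 2k3 + k4) = 1.270761
t=1.520000, u=1.270761:
  k1 = f(1.520000, 1.270761) = -0.324832
  k2 = f(1.780000, 1.186304) = -0.117317
  k3 = f(1.780000, 1.240258) = -0.248240
  k4 = f(2.040000, 1.141676) = -0.013424
  u ← 1.270761 + (0.52/6)·(k1 + 2k2 + 2k3 + k4) = 1.178082
u(2.04) ≈ 1.1781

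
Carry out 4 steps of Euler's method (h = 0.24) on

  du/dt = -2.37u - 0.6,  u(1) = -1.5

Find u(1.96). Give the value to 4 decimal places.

-0.2963

Euler: u_{n+1} = u_n + h·f(t_n, u_n).
t=1.000000, u=-1.500000: f=2.955000 → u ← -1.500000 + 0.24·2.955000 = -0.790800
t=1.240000, u=-0.790800: f=1.274196 → u ← -0.790800 + 0.24·1.274196 = -0.484993
t=1.480000, u=-0.484993: f=0.549433 → u ← -0.484993 + 0.24·0.549433 = -0.353129
t=1.720000, u=-0.353129: f=0.236916 → u ← -0.353129 + 0.24·0.236916 = -0.296269
u(1.96) ≈ -0.2963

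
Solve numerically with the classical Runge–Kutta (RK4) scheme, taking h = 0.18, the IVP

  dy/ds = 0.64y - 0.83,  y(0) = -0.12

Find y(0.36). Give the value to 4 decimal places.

RK4: k1 = f(s_n, y_n); k2 = f(s_n + h/2, y_n + (h/2)·k1); k3 = f(s_n + h/2, y_n + (h/2)·k2); k4 = f(s_n + h, y_n + h·k3); y_{n+1} = y_n + (h/6)·(k1 + 2k2 + 2k3 + k4).
s=0.000000, y=-0.120000:
  k1 = f(0.000000, -0.120000) = -0.906800
  k2 = f(0.090000, -0.201612) = -0.959032
  k3 = f(0.090000, -0.206313) = -0.962040
  k4 = f(0.180000, -0.293167) = -1.017627
  y ← -0.120000 + (0.18/6)·(k1 + 2k2 + 2k3 + k4) = -0.292997
s=0.180000, y=-0.292997:
  k1 = f(0.180000, -0.292997) = -1.017518
  k2 = f(0.270000, -0.384574) = -1.076127
  k3 = f(0.270000, -0.389849) = -1.079503
  k4 = f(0.360000, -0.487308) = -1.141877
  y ← -0.292997 + (0.18/6)·(k1 + 2k2 + 2k3 + k4) = -0.487117
y(0.36) ≈ -0.4871

-0.4871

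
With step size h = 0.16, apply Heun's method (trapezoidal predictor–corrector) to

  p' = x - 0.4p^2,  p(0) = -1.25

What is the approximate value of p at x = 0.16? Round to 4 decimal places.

-1.3455

Heun: k1 = f(x_n, p_n); k2 = f(x_n + h, p_n + h·k1); p_{n+1} = p_n + (h/2)·(k1 + k2).
x=0.000000, p=-1.250000:
  k1 = f(0.000000, -1.250000) = -0.625000
  k2 = f(0.160000, -1.350000) = -0.569000
  p ← -1.250000 + (0.16/2)·(-0.625000 + (-0.569000)) = -1.345520
p(0.16) ≈ -1.3455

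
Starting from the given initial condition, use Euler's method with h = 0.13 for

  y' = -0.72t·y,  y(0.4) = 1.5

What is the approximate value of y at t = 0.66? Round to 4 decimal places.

Euler: y_{n+1} = y_n + h·f(t_n, y_n).
t=0.400000, y=1.500000: f=-0.432000 → y ← 1.500000 + 0.13·(-0.432000) = 1.443840
t=0.530000, y=1.443840: f=-0.550969 → y ← 1.443840 + 0.13·(-0.550969) = 1.372214
y(0.66) ≈ 1.3722

1.3722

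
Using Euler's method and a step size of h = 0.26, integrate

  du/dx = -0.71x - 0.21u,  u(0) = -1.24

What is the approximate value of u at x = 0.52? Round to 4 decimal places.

Euler: u_{n+1} = u_n + h·f(x_n, u_n).
x=0.000000, u=-1.240000: f=0.260400 → u ← -1.240000 + 0.26·0.260400 = -1.172296
x=0.260000, u=-1.172296: f=0.061582 → u ← -1.172296 + 0.26·0.061582 = -1.156285
u(0.52) ≈ -1.1563

-1.1563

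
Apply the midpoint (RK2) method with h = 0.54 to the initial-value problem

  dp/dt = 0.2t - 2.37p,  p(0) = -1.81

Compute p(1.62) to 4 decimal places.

Midpoint: k1 = f(t_n, p_n); k2 = f(t_n + h/2, p_n + (h/2)·k1); p_{n+1} = p_n + h·k2.
t=0.000000, p=-1.810000:
  k1 = f(0.000000, -1.810000) = 4.289700
  k2 = f(0.270000, -0.651781) = 1.598721
  p ← -1.810000 + 0.54·1.598721 = -0.946691
t=0.540000, p=-0.946691:
  k1 = f(0.540000, -0.946691) = 2.351657
  k2 = f(0.810000, -0.311743) = 0.900832
  p ← -0.946691 + 0.54·0.900832 = -0.460242
t=1.080000, p=-0.460242:
  k1 = f(1.080000, -0.460242) = 1.306773
  k2 = f(1.350000, -0.107413) = 0.524569
  p ← -0.460242 + 0.54·0.524569 = -0.176974
p(1.62) ≈ -0.1770

-0.1770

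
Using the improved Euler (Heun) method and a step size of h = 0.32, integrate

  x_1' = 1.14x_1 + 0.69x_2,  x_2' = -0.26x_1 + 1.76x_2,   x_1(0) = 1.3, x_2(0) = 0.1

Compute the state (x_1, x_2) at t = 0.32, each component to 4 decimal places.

1.8811, 0.0129

Heun on (x_1,x_2): k1 = f(t_n, state_n); k2 = f(t_n + h, state_n + h·k1); state_{n+1} = state_n + (h/2)·(k1 + k2).
0.000000: (1.300000, 0.100000)
  k1 = (1.551000, -0.162000)
  predictor → (1.796320, 0.048160)
  k2 = (2.081035, -0.382282)
  → (1.881126, 0.012915)
(x_1(0.32), x_2(0.32)) ≈ (1.8811, 0.0129)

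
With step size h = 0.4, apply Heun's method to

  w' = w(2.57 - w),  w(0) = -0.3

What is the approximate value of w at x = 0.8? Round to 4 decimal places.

Heun: k1 = f(x_n, w_n); k2 = f(x_n + h, w_n + h·k1); w_{n+1} = w_n + (h/2)·(k1 + k2).
x=0.000000, w=-0.300000:
  k1 = f(0.000000, -0.300000) = -0.861000
  k2 = f(0.400000, -0.644400) = -2.071359
  w ← -0.300000 + (0.4/2)·(-0.861000 + (-2.071359)) = -0.886472
x=0.400000, w=-0.886472:
  k1 = f(0.400000, -0.886472) = -3.064065
  k2 = f(0.800000, -2.112098) = -9.889049
  w ← -0.886472 + (0.4/2)·(-3.064065 + (-9.889049)) = -3.477095
w(0.8) ≈ -3.4771

-3.4771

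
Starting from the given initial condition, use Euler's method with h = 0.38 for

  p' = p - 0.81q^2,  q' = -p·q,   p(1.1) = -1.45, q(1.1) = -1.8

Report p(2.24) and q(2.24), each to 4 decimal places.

Euler on (p,q): p_{n+1} = p_n + h·p', q_{n+1} = q_n + h·q'.
1.100000: (-1.450000, -1.800000); f=(-4.074400, -2.610000) → (-2.998272, -2.791800)
1.480000: (-2.998272, -2.791800); f=(-9.311531, -8.370576) → (-6.536654, -5.972619)
1.860000: (-6.536654, -5.972619); f=(-35.431116, -39.040942) → (-20.000478, -20.808177)
(p(2.24), q(2.24)) ≈ (-20.0005, -20.8082)

-20.0005, -20.8082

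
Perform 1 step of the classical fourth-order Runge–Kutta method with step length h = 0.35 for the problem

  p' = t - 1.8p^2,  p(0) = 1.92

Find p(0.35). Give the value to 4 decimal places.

0.8159

RK4: k1 = f(t_n, p_n); k2 = f(t_n + h/2, p_n + (h/2)·k1); k3 = f(t_n + h/2, p_n + (h/2)·k2); k4 = f(t_n + h, p_n + h·k3); p_{n+1} = p_n + (h/6)·(k1 + 2k2 + 2k3 + k4).
t=0.000000, p=1.920000:
  k1 = f(0.000000, 1.920000) = -6.635520
  k2 = f(0.175000, 0.758784) = -0.861356
  k3 = f(0.175000, 1.769263) = -5.459523
  k4 = f(0.350000, 0.009167) = 0.349849
  p ← 1.920000 + (0.35/6)·(k1 + 2k2 + 2k3 + k4) = 0.815900
p(0.35) ≈ 0.8159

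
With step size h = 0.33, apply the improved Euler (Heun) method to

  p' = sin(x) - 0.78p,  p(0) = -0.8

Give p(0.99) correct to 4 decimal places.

-0.0189

Heun: k1 = f(x_n, p_n); k2 = f(x_n + h, p_n + h·k1); p_{n+1} = p_n + (h/2)·(k1 + k2).
x=0.000000, p=-0.800000:
  k1 = f(0.000000, -0.800000) = 0.624000
  k2 = f(0.330000, -0.594080) = 0.787425
  p ← -0.800000 + (0.33/2)·(0.624000 + 0.787425) = -0.567115
x=0.330000, p=-0.567115:
  k1 = f(0.330000, -0.567115) = 0.766393
  k2 = f(0.660000, -0.314205) = 0.858197
  p ← -0.567115 + (0.33/2)·(0.766393 + 0.858197) = -0.299058
x=0.660000, p=-0.299058:
  k1 = f(0.660000, -0.299058) = 0.846382
  k2 = f(0.990000, -0.019752) = 0.851432
  p ← -0.299058 + (0.33/2)·(0.846382 + 0.851432) = -0.018918
p(0.99) ≈ -0.0189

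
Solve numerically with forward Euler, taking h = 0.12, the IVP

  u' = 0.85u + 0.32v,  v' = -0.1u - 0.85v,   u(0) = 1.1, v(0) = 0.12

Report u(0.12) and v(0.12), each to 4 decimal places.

1.2168, 0.0946

Euler on (u,v): u_{n+1} = u_n + h·u', v_{n+1} = v_n + h·v'.
0.000000: (1.100000, 0.120000); f=(0.973400, -0.212000) → (1.216808, 0.094560)
(u(0.12), v(0.12)) ≈ (1.2168, 0.0946)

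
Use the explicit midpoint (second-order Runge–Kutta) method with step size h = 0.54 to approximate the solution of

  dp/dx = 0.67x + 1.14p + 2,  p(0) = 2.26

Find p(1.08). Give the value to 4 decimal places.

Midpoint: k1 = f(x_n, p_n); k2 = f(x_n + h/2, p_n + (h/2)·k1); p_{n+1} = p_n + h·k2.
x=0.000000, p=2.260000:
  k1 = f(0.000000, 2.260000) = 4.576400
  k2 = f(0.270000, 3.495628) = 6.165916
  p ← 2.260000 + 0.54·6.165916 = 5.589595
x=0.540000, p=5.589595:
  k1 = f(0.540000, 5.589595) = 8.733938
  k2 = f(0.810000, 7.947758) = 11.603144
  p ← 5.589595 + 0.54·11.603144 = 11.855292
p(1.08) ≈ 11.8553

11.8553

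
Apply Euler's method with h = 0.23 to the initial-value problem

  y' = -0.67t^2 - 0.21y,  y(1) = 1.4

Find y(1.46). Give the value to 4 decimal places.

0.8882

Euler: y_{n+1} = y_n + h·f(t_n, y_n).
t=1.000000, y=1.400000: f=-0.964000 → y ← 1.400000 + 0.23·(-0.964000) = 1.178280
t=1.230000, y=1.178280: f=-1.261082 → y ← 1.178280 + 0.23·(-1.261082) = 0.888231
y(1.46) ≈ 0.8882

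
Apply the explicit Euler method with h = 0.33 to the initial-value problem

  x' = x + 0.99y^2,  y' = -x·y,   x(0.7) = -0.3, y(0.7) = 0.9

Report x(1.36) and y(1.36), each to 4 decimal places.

0.1409, 1.0330

Euler on (x,y): x_{n+1} = x_n + h·x', y_{n+1} = y_n + h·y'.
0.700000: (-0.300000, 0.900000); f=(0.501900, 0.270000) → (-0.134373, 0.989100)
1.030000: (-0.134373, 0.989100); f=(0.834163, 0.132908) → (0.140901, 1.032960)
(x(1.36), y(1.36)) ≈ (0.1409, 1.0330)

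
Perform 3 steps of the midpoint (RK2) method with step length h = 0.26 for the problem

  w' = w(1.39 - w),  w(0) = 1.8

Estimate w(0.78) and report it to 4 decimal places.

Midpoint: k1 = f(s_n, w_n); k2 = f(s_n + h/2, w_n + (h/2)·k1); w_{n+1} = w_n + h·k2.
s=0.000000, w=1.800000:
  k1 = f(0.000000, 1.800000) = -0.738000
  k2 = f(0.130000, 1.704060) = -0.535177
  w ← 1.800000 + 0.26·(-0.535177) = 1.660854
s=0.260000, w=1.660854:
  k1 = f(0.260000, 1.660854) = -0.449849
  k2 = f(0.390000, 1.602374) = -0.340302
  w ← 1.660854 + 0.26·(-0.340302) = 1.572375
s=0.520000, w=1.572375:
  k1 = f(0.520000, 1.572375) = -0.286763
  k2 = f(0.650000, 1.535096) = -0.222737
  w ← 1.572375 + 0.26·(-0.222737) = 1.514464
w(0.78) ≈ 1.5145

1.5145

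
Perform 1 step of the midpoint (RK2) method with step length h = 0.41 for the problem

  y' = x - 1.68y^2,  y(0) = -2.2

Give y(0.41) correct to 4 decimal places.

Midpoint: k1 = f(x_n, y_n); k2 = f(x_n + h/2, y_n + (h/2)·k1); y_{n+1} = y_n + h·k2.
x=0.000000, y=-2.200000:
  k1 = f(0.000000, -2.200000) = -8.131200
  k2 = f(0.205000, -3.866896) = -24.915846
  y ← -2.200000 + 0.41·(-24.915846) = -12.415497
y(0.41) ≈ -12.4155

-12.4155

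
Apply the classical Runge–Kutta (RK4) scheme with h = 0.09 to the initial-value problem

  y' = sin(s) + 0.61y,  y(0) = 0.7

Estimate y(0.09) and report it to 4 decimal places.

RK4: k1 = f(s_n, y_n); k2 = f(s_n + h/2, y_n + (h/2)·k1); k3 = f(s_n + h/2, y_n + (h/2)·k2); k4 = f(s_n + h, y_n + h·k3); y_{n+1} = y_n + (h/6)·(k1 + 2k2 + 2k3 + k4).
s=0.000000, y=0.700000:
  k1 = f(0.000000, 0.700000) = 0.427000
  k2 = f(0.045000, 0.719215) = 0.483706
  k3 = f(0.045000, 0.721767) = 0.485263
  k4 = f(0.090000, 0.743674) = 0.543519
  y ← 0.700000 + (0.09/6)·(k1 + 2k2 + 2k3 + k4) = 0.743627
y(0.09) ≈ 0.7436

0.7436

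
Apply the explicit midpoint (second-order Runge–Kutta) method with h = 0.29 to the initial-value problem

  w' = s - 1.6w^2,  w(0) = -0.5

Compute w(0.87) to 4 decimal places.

-0.6789

Midpoint: k1 = f(s_n, w_n); k2 = f(s_n + h/2, w_n + (h/2)·k1); w_{n+1} = w_n + h·k2.
s=0.000000, w=-0.500000:
  k1 = f(0.000000, -0.500000) = -0.400000
  k2 = f(0.145000, -0.558000) = -0.353182
  w ← -0.500000 + 0.29·(-0.353182) = -0.602423
s=0.290000, w=-0.602423:
  k1 = f(0.290000, -0.602423) = -0.290661
  k2 = f(0.435000, -0.644569) = -0.229750
  w ← -0.602423 + 0.29·(-0.229750) = -0.669050
s=0.580000, w=-0.669050:
  k1 = f(0.580000, -0.669050) = -0.136206
  k2 = f(0.725000, -0.688800) = -0.034113
  w ← -0.669050 + 0.29·(-0.034113) = -0.678943
w(0.87) ≈ -0.6789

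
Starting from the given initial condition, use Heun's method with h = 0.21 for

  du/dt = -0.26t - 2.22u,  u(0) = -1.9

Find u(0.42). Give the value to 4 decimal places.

-0.8025

Heun: k1 = f(t_n, u_n); k2 = f(t_n + h, u_n + h·k1); u_{n+1} = u_n + (h/2)·(k1 + k2).
t=0.000000, u=-1.900000:
  k1 = f(0.000000, -1.900000) = 4.218000
  k2 = f(0.210000, -1.014220) = 2.196968
  u ← -1.900000 + (0.21/2)·(4.218000 + 2.196968) = -1.226428
t=0.210000, u=-1.226428:
  k1 = f(0.210000, -1.226428) = 2.668071
  k2 = f(0.420000, -0.666133) = 1.369616
  u ← -1.226428 + (0.21/2)·(2.668071 + 1.369616) = -0.802471
u(0.42) ≈ -0.8025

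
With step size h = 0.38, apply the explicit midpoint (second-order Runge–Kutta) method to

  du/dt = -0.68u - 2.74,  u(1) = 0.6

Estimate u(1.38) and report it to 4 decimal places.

Midpoint: k1 = f(t_n, u_n); k2 = f(t_n + h/2, u_n + (h/2)·k1); u_{n+1} = u_n + h·k2.
t=1.000000, u=0.600000:
  k1 = f(1.000000, 0.600000) = -3.148000
  k2 = f(1.190000, 0.001880) = -2.741278
  u ← 0.600000 + 0.38·(-2.741278) = -0.441686
u(1.38) ≈ -0.4417

-0.4417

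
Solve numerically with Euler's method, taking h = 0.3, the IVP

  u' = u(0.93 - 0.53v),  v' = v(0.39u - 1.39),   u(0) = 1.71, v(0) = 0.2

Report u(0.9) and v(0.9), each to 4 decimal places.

3.3654, 0.1168

Euler on (u,v): u_{n+1} = u_n + h·u', v_{n+1} = v_n + h·v'.
0.000000: (1.710000, 0.200000); f=(1.409040, -0.144620) → (2.132712, 0.156614)
0.300000: (2.132712, 0.156614); f=(1.806396, -0.087429) → (2.674631, 0.130385)
0.600000: (2.674631, 0.130385); f=(2.302578, -0.045230) → (3.365404, 0.116816)
(u(0.9), v(0.9)) ≈ (3.3654, 0.1168)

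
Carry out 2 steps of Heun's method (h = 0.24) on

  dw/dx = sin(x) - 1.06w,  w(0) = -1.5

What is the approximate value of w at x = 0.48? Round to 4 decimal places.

-0.8090

Heun: k1 = f(x_n, w_n); k2 = f(x_n + h, w_n + h·k1); w_{n+1} = w_n + (h/2)·(k1 + k2).
x=0.000000, w=-1.500000:
  k1 = f(0.000000, -1.500000) = 1.590000
  k2 = f(0.240000, -1.118400) = 1.423207
  w ← -1.500000 + (0.24/2)·(1.590000 + 1.423207) = -1.138415
x=0.240000, w=-1.138415:
  k1 = f(0.240000, -1.138415) = 1.444423
  k2 = f(0.480000, -0.791754) = 1.301038
  w ← -1.138415 + (0.24/2)·(1.444423 + 1.301038) = -0.808960
w(0.48) ≈ -0.8090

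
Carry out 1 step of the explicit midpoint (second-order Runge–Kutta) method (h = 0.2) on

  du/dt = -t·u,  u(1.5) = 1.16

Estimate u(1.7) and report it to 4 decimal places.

Midpoint: k1 = f(t_n, u_n); k2 = f(t_n + h/2, u_n + (h/2)·k1); u_{n+1} = u_n + h·k2.
t=1.500000, u=1.160000:
  k1 = f(1.500000, 1.160000) = -1.740000
  k2 = f(1.600000, 0.986000) = -1.577600
  u ← 1.160000 + 0.2·(-1.577600) = 0.844480
u(1.7) ≈ 0.8445

0.8445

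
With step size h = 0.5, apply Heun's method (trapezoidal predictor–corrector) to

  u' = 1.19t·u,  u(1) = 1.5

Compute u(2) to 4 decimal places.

Heun: k1 = f(t_n, u_n); k2 = f(t_n + h, u_n + h·k1); u_{n+1} = u_n + (h/2)·(k1 + k2).
t=1.000000, u=1.500000:
  k1 = f(1.000000, 1.500000) = 1.785000
  k2 = f(1.500000, 2.392500) = 4.270613
  u ← 1.500000 + (0.5/2)·(1.785000 + 4.270613) = 3.013903
t=1.500000, u=3.013903:
  k1 = f(1.500000, 3.013903) = 5.379817
  k2 = f(2.000000, 5.703812) = 13.575072
  u ← 3.013903 + (0.5/2)·(5.379817 + 13.575072) = 7.752625
u(2) ≈ 7.7526

7.7526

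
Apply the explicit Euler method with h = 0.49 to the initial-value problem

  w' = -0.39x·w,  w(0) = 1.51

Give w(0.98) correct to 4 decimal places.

1.3686

Euler: w_{n+1} = w_n + h·f(x_n, w_n).
x=0.000000, w=1.510000: f=0.000000 → w ← 1.510000 + 0.49·0.000000 = 1.510000
x=0.490000, w=1.510000: f=-0.288561 → w ← 1.510000 + 0.49·(-0.288561) = 1.368605
w(0.98) ≈ 1.3686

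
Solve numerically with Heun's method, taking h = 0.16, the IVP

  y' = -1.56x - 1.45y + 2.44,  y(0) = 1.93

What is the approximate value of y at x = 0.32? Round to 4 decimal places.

1.7678

Heun: k1 = f(x_n, y_n); k2 = f(x_n + h, y_n + h·k1); y_{n+1} = y_n + (h/2)·(k1 + k2).
x=0.000000, y=1.930000:
  k1 = f(0.000000, 1.930000) = -0.358500
  k2 = f(0.160000, 1.872640) = -0.524928
  y ← 1.930000 + (0.16/2)·(-0.358500 + (-0.524928)) = 1.859326
x=0.160000, y=1.859326:
  k1 = f(0.160000, 1.859326) = -0.505622
  k2 = f(0.320000, 1.778426) = -0.637918
  y ← 1.859326 + (0.16/2)·(-0.505622 + (-0.637918)) = 1.767843
y(0.32) ≈ 1.7678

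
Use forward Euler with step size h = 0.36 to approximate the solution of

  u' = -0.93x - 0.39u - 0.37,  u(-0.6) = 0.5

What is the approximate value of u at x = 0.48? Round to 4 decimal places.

0.1488

Euler: u_{n+1} = u_n + h·f(x_n, u_n).
x=-0.600000, u=0.500000: f=-0.007000 → u ← 0.500000 + 0.36·(-0.007000) = 0.497480
x=-0.240000, u=0.497480: f=-0.340817 → u ← 0.497480 + 0.36·(-0.340817) = 0.374786
x=0.120000, u=0.374786: f=-0.627766 → u ← 0.374786 + 0.36·(-0.627766) = 0.148790
u(0.48) ≈ 0.1488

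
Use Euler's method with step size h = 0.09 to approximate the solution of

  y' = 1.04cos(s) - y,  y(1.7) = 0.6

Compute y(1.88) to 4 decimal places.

Euler: y_{n+1} = y_n + h·f(s_n, y_n).
s=1.700000, y=0.600000: f=-0.733998 → y ← 0.600000 + 0.09·(-0.733998) = 0.533940
s=1.790000, y=0.533940: f=-0.760091 → y ← 0.533940 + 0.09·(-0.760091) = 0.465532
y(1.88) ≈ 0.4655

0.4655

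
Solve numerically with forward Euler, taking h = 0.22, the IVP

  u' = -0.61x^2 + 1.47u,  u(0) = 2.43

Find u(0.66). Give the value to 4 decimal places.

5.5976

Euler: u_{n+1} = u_n + h·f(x_n, u_n).
x=0.000000, u=2.430000: f=3.572100 → u ← 2.430000 + 0.22·3.572100 = 3.215862
x=0.220000, u=3.215862: f=4.697793 → u ← 3.215862 + 0.22·4.697793 = 4.249376
x=0.440000, u=4.249376: f=6.128487 → u ← 4.249376 + 0.22·6.128487 = 5.597644
u(0.66) ≈ 5.5976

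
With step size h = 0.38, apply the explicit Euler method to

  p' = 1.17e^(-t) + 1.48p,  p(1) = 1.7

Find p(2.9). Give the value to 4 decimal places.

17.5329

Euler: p_{n+1} = p_n + h·f(t_n, p_n).
t=1.000000, p=1.700000: f=2.946419 → p ← 1.700000 + 0.38·2.946419 = 2.819639
t=1.380000, p=2.819639: f=4.467413 → p ← 2.819639 + 0.38·4.467413 = 4.517256
t=1.760000, p=4.517256: f=6.886832 → p ← 4.517256 + 0.38·6.886832 = 7.134252
t=2.140000, p=7.134252: f=10.696349 → p ← 7.134252 + 0.38·10.696349 = 11.198865
t=2.520000, p=11.198865: f=16.668458 → p ← 11.198865 + 0.38·16.668458 = 17.532879
p(2.9) ≈ 17.5329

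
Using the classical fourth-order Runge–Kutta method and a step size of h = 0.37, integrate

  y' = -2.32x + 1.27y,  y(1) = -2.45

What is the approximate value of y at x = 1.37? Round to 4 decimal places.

-5.2011

RK4: k1 = f(x_n, y_n); k2 = f(x_n + h/2, y_n + (h/2)·k1); k3 = f(x_n + h/2, y_n + (h/2)·k2); k4 = f(x_n + h, y_n + h·k3); y_{n+1} = y_n + (h/6)·(k1 + 2k2 + 2k3 + k4).
x=1.000000, y=-2.450000:
  k1 = f(1.000000, -2.450000) = -5.431500
  k2 = f(1.185000, -3.454828) = -7.136831
  k3 = f(1.185000, -3.770314) = -7.537498
  k4 = f(1.370000, -5.238874) = -9.831771
  y ← -2.450000 + (0.37/6)·(k1 + 2k2 + 2k3 + k4) = -5.201069
y(1.37) ≈ -5.2011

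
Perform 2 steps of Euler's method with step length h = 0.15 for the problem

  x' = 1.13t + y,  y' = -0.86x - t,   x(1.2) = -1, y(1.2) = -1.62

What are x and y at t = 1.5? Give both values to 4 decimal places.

Euler on (x,y): x_{n+1} = x_n + h·x', y_{n+1} = y_n + h·y'.
1.200000: (-1.000000, -1.620000); f=(-0.264000, -0.340000) → (-1.039600, -1.671000)
1.350000: (-1.039600, -1.671000); f=(-0.145500, -0.455944) → (-1.061425, -1.739392)
(x(1.5), y(1.5)) ≈ (-1.0614, -1.7394)

-1.0614, -1.7394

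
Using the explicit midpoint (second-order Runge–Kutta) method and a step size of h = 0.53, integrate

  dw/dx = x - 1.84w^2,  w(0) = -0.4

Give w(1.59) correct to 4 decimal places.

0.4387

Midpoint: k1 = f(x_n, w_n); k2 = f(x_n + h/2, w_n + (h/2)·k1); w_{n+1} = w_n + h·k2.
x=0.000000, w=-0.400000:
  k1 = f(0.000000, -0.400000) = -0.294400
  k2 = f(0.265000, -0.478016) = -0.155439
  w ← -0.400000 + 0.53·(-0.155439) = -0.482383
x=0.530000, w=-0.482383:
  k1 = f(0.530000, -0.482383) = 0.101845
  k2 = f(0.795000, -0.455394) = 0.413415
  w ← -0.482383 + 0.53·0.413415 = -0.263273
x=1.060000, w=-0.263273:
  k1 = f(1.060000, -0.263273) = 0.932465
  k2 = f(1.325000, -0.016169) = 1.324519
  w ← -0.263273 + 0.53·1.324519 = 0.438722
w(1.59) ≈ 0.4387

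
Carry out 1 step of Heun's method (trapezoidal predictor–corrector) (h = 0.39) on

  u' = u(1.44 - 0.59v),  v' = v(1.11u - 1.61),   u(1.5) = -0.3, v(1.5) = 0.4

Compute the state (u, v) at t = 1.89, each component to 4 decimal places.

-0.4893, 0.2088

Heun on (u,v): k1 = f(t_n, state_n); k2 = f(t_n + h, state_n + h·k1); state_{n+1} = state_n + (h/2)·(k1 + k2).
1.500000: (-0.300000, 0.400000)
  k1 = (-0.361200, -0.777200)
  predictor → (-0.440868, 0.096892)
  k2 = (-0.609647, -0.203412)
  → (-0.489315, 0.208781)
(u(1.89), v(1.89)) ≈ (-0.4893, 0.2088)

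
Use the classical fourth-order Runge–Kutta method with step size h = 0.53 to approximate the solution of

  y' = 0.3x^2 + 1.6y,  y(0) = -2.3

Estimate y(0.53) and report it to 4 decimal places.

RK4: k1 = f(x_n, y_n); k2 = f(x_n + h/2, y_n + (h/2)·k1); k3 = f(x_n + h/2, y_n + (h/2)·k2); k4 = f(x_n + h, y_n + h·k3); y_{n+1} = y_n + (h/6)·(k1 + 2k2 + 2k3 + k4).
x=0.000000, y=-2.300000:
  k1 = f(0.000000, -2.300000) = -3.680000
  k2 = f(0.265000, -3.275200) = -5.219253
  k3 = f(0.265000, -3.683102) = -5.871896
  k4 = f(0.530000, -5.412105) = -8.575097
  y ← -2.300000 + (0.53/6)·(k1 + 2k2 + 2k3 + k4) = -5.341970
y(0.53) ≈ -5.3420

-5.3420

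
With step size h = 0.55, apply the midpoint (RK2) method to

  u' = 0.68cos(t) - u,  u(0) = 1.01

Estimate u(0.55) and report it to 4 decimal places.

0.8644

Midpoint: k1 = f(t_n, u_n); k2 = f(t_n + h/2, u_n + (h/2)·k1); u_{n+1} = u_n + h·k2.
t=0.000000, u=1.010000:
  k1 = f(0.000000, 1.010000) = -0.330000
  k2 = f(0.275000, 0.919250) = -0.264801
  u ← 1.010000 + 0.55·(-0.264801) = 0.864360
u(0.55) ≈ 0.8644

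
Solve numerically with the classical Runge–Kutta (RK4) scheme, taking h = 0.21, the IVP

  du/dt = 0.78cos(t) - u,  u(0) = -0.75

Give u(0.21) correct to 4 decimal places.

RK4: k1 = f(t_n, u_n); k2 = f(t_n + h/2, u_n + (h/2)·k1); k3 = f(t_n + h/2, u_n + (h/2)·k2); k4 = f(t_n + h, u_n + h·k3); u_{n+1} = u_n + (h/6)·(k1 + 2k2 + 2k3 + k4).
t=0.000000, u=-0.750000:
  k1 = f(0.000000, -0.750000) = 1.530000
  k2 = f(0.105000, -0.589350) = 1.365054
  k3 = f(0.105000, -0.606669) = 1.382374
  k4 = f(0.210000, -0.459702) = 1.222566
  u ← -0.750000 + (0.21/6)·(k1 + 2k2 + 2k3 + k4) = -0.461340
u(0.21) ≈ -0.4613

-0.4613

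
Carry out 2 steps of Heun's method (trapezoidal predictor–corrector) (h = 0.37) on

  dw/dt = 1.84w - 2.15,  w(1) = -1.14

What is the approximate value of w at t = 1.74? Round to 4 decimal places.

Heun: k1 = f(t_n, w_n); k2 = f(t_n + h, w_n + h·k1); w_{n+1} = w_n + (h/2)·(k1 + k2).
t=1.000000, w=-1.140000:
  k1 = f(1.000000, -1.140000) = -4.247600
  k2 = f(1.370000, -2.711612) = -7.139366
  w ← -1.140000 + (0.37/2)·(-4.247600 + (-7.139366)) = -3.246589
t=1.370000, w=-3.246589:
  k1 = f(1.370000, -3.246589) = -8.123723
  k2 = f(1.740000, -6.252366) = -13.654354
  w ← -3.246589 + (0.37/2)·(-8.123723 + (-13.654354)) = -7.275533
w(1.74) ≈ -7.2755

-7.2755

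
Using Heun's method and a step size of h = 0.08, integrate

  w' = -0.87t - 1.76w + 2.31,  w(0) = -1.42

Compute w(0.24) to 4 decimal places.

-0.5035

Heun: k1 = f(t_n, w_n); k2 = f(t_n + h, w_n + h·k1); w_{n+1} = w_n + (h/2)·(k1 + k2).
t=0.000000, w=-1.420000:
  k1 = f(0.000000, -1.420000) = 4.809200
  k2 = f(0.080000, -1.035264) = 4.062465
  w ← -1.420000 + (0.08/2)·(4.809200 + 4.062465) = -1.065133
t=0.080000, w=-1.065133:
  k1 = f(0.080000, -1.065133) = 4.115035
  k2 = f(0.160000, -0.735931) = 3.466038
  w ← -1.065133 + (0.08/2)·(4.115035 + 3.466038) = -0.761891
t=0.160000, w=-0.761891:
  k1 = f(0.160000, -0.761891) = 3.511727
  k2 = f(0.240000, -0.480952) = 2.947676
  w ← -0.761891 + (0.08/2)·(3.511727 + 2.947676) = -0.503514
w(0.24) ≈ -0.5035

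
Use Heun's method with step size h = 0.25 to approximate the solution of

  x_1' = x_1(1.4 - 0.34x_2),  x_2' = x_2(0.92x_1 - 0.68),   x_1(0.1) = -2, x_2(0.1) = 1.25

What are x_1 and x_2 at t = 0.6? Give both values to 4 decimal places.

Heun on (x_1,x_2): k1 = f(t_n, state_n); k2 = f(t_n + h, state_n + h·k1); state_{n+1} = state_n + (h/2)·(k1 + k2).
0.100000: (-2.000000, 1.250000)
  k1 = (-1.950000, -3.150000)
  predictor → (-2.487500, 0.462500)
  k2 = (-3.091341, -1.372931)
  → (-2.630168, 0.684634)
0.350000: (-2.630168, 0.684634)
  k1 = (-3.069996, -2.122196)
  predictor → (-3.397667, 0.154085)
  k2 = (-4.578734, -0.586424)
  → (-3.586259, 0.346056)
(x_1(0.6), x_2(0.6)) ≈ (-3.5863, 0.3461)

-3.5863, 0.3461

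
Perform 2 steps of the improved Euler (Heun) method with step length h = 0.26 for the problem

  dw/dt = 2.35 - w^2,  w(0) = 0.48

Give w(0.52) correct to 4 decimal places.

1.1992

Heun: k1 = f(t_n, w_n); k2 = f(t_n + h, w_n + h·k1); w_{n+1} = w_n + (h/2)·(k1 + k2).
t=0.000000, w=0.480000:
  k1 = f(0.000000, 0.480000) = 2.119600
  k2 = f(0.260000, 1.031096) = 1.286841
  w ← 0.480000 + (0.26/2)·(2.119600 + 1.286841) = 0.922837
t=0.260000, w=0.922837:
  k1 = f(0.260000, 0.922837) = 1.498371
  k2 = f(0.520000, 1.312414) = 0.627570
  w ← 0.922837 + (0.26/2)·(1.498371 + 0.627570) = 1.199210
w(0.52) ≈ 1.1992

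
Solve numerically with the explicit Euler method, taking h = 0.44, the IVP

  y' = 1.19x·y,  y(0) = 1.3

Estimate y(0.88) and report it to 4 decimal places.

Euler: y_{n+1} = y_n + h·f(x_n, y_n).
x=0.000000, y=1.300000: f=0.000000 → y ← 1.300000 + 0.44·0.000000 = 1.300000
x=0.440000, y=1.300000: f=0.680680 → y ← 1.300000 + 0.44·0.680680 = 1.599499
y(0.88) ≈ 1.5995

1.5995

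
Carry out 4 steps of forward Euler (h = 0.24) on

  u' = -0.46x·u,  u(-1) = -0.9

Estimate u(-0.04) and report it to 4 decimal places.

-1.1808

Euler: u_{n+1} = u_n + h·f(x_n, u_n).
x=-1.000000, u=-0.900000: f=-0.414000 → u ← -0.900000 + 0.24·(-0.414000) = -0.999360
x=-0.760000, u=-0.999360: f=-0.349376 → u ← -0.999360 + 0.24·(-0.349376) = -1.083210
x=-0.520000, u=-1.083210: f=-0.259104 → u ← -1.083210 + 0.24·(-0.259104) = -1.145395
x=-0.280000, u=-1.145395: f=-0.147527 → u ← -1.145395 + 0.24·(-0.147527) = -1.180802
u(-0.04) ≈ -1.1808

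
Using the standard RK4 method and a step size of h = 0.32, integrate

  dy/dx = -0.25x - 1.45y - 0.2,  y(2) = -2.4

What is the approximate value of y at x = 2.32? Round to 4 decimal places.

-1.6996

RK4: k1 = f(x_n, y_n); k2 = f(x_n + h/2, y_n + (h/2)·k1); k3 = f(x_n + h/2, y_n + (h/2)·k2); k4 = f(x_n + h, y_n + h·k3); y_{n+1} = y_n + (h/6)·(k1 + 2k2 + 2k3 + k4).
x=2.000000, y=-2.400000:
  k1 = f(2.000000, -2.400000) = 2.780000
  k2 = f(2.160000, -1.955200) = 2.095040
  k3 = f(2.160000, -2.064794) = 2.253951
  k4 = f(2.320000, -1.678736) = 1.654167
  y ← -2.400000 + (0.32/6)·(k1 + 2k2 + 2k3 + k4) = -1.699619
y(2.32) ≈ -1.6996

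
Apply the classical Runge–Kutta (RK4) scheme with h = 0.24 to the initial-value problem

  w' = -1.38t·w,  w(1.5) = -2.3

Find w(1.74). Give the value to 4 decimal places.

-1.3457

RK4: k1 = f(t_n, w_n); k2 = f(t_n + h/2, w_n + (h/2)·k1); k3 = f(t_n + h/2, w_n + (h/2)·k2); k4 = f(t_n + h, w_n + h·k3); w_{n+1} = w_n + (h/6)·(k1 + 2k2 + 2k3 + k4).
t=1.500000, w=-2.300000:
  k1 = f(1.500000, -2.300000) = 4.761000
  k2 = f(1.620000, -1.728680) = 3.864637
  k3 = f(1.620000, -1.836244) = 4.105106
  k4 = f(1.740000, -1.314775) = 3.157037
  w ← -2.300000 + (0.24/6)·(k1 + 2k2 + 2k3 + k4) = -1.345699
w(1.74) ≈ -1.3457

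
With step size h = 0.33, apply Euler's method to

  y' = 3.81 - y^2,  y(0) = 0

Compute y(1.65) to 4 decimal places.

Euler: y_{n+1} = y_n + h·f(x_n, y_n).
x=0.000000, y=0.000000: f=3.810000 → y ← 0.000000 + 0.33·3.810000 = 1.257300
x=0.330000, y=1.257300: f=2.229197 → y ← 1.257300 + 0.33·2.229197 = 1.992935
x=0.660000, y=1.992935: f=-0.161790 → y ← 1.992935 + 0.33·(-0.161790) = 1.939544
x=0.990000, y=1.939544: f=0.048168 → y ← 1.939544 + 0.33·0.048168 = 1.955440
x=1.320000, y=1.955440: f=-0.013744 → y ← 1.955440 + 0.33·(-0.013744) = 1.950904
y(1.65) ≈ 1.9509

1.9509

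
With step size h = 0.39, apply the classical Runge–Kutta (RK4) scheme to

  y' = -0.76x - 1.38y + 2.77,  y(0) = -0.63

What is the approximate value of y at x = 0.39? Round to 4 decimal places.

0.4179

RK4: k1 = f(x_n, y_n); k2 = f(x_n + h/2, y_n + (h/2)·k1); k3 = f(x_n + h/2, y_n + (h/2)·k2); k4 = f(x_n + h, y_n + h·k3); y_{n+1} = y_n + (h/6)·(k1 + 2k2 + 2k3 + k4).
x=0.000000, y=-0.630000:
  k1 = f(0.000000, -0.630000) = 3.639400
  k2 = f(0.195000, 0.079683) = 2.511837
  k3 = f(0.195000, -0.140192) = 2.815265
  k4 = f(0.390000, 0.467953) = 1.827825
  y ← -0.630000 + (0.39/6)·(k1 + 2k2 + 2k3 + k4) = 0.417893
y(0.39) ≈ 0.4179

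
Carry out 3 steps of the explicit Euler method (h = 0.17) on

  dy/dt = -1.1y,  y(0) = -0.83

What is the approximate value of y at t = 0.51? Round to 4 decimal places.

Euler: y_{n+1} = y_n + h·f(t_n, y_n).
t=0.000000, y=-0.830000: f=0.913000 → y ← -0.830000 + 0.17·0.913000 = -0.674790
t=0.170000, y=-0.674790: f=0.742269 → y ← -0.674790 + 0.17·0.742269 = -0.548604
t=0.340000, y=-0.548604: f=0.603465 → y ← -0.548604 + 0.17·0.603465 = -0.446015
y(0.51) ≈ -0.4460

-0.4460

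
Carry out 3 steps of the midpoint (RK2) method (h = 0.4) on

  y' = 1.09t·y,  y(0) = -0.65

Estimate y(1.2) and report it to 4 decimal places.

-1.3724

Midpoint: k1 = f(t_n, y_n); k2 = f(t_n + h/2, y_n + (h/2)·k1); y_{n+1} = y_n + h·k2.
t=0.000000, y=-0.650000:
  k1 = f(0.000000, -0.650000) = 0.000000
  k2 = f(0.200000, -0.650000) = -0.141700
  y ← -0.650000 + 0.4·(-0.141700) = -0.706680
t=0.400000, y=-0.706680:
  k1 = f(0.400000, -0.706680) = -0.308112
  k2 = f(0.600000, -0.768302) = -0.502470
  y ← -0.706680 + 0.4·(-0.502470) = -0.907668
t=0.800000, y=-0.907668:
  k1 = f(0.800000, -0.907668) = -0.791486
  k2 = f(1.000000, -1.065965) = -1.161902
  y ← -0.907668 + 0.4·(-1.161902) = -1.372429
y(1.2) ≈ -1.3724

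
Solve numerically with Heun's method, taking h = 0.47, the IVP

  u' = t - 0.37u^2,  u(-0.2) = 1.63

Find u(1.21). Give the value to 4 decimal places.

Heun: k1 = f(t_n, u_n); k2 = f(t_n + h, u_n + h·k1); u_{n+1} = u_n + (h/2)·(k1 + k2).
t=-0.200000, u=1.630000:
  k1 = f(-0.200000, 1.630000) = -1.183053
  k2 = f(0.270000, 1.073965) = -0.156758
  u ← 1.630000 + (0.47/2)·(-1.183053 + (-0.156758)) = 1.315144
t=0.270000, u=1.315144:
  k1 = f(0.270000, 1.315144) = -0.369954
  k2 = f(0.740000, 1.141266) = 0.258079
  u ← 1.315144 + (0.47/2)·(-0.369954 + 0.258079) = 1.288854
t=0.740000, u=1.288854:
  k1 = f(0.740000, 1.288854) = 0.125377
  k2 = f(1.210000, 1.347781) = 0.537890
  u ← 1.288854 + (0.47/2)·(0.125377 + 0.537890) = 1.444722
u(1.21) ≈ 1.4447

1.4447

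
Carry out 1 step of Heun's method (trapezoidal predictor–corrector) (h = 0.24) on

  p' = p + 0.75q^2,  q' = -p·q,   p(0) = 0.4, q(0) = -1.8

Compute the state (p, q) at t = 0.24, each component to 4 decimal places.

1.1074, -1.5029

Heun on (p,q): k1 = f(t_n, state_n); k2 = f(t_n + h, state_n + h·k1); state_{n+1} = state_n + (h/2)·(k1 + k2).
0.000000: (0.400000, -1.800000)
  k1 = (2.830000, 0.720000)
  predictor → (1.079200, -1.627200)
  k2 = (3.065035, 1.756074)
  → (1.107404, -1.502871)
(p(0.24), q(0.24)) ≈ (1.1074, -1.5029)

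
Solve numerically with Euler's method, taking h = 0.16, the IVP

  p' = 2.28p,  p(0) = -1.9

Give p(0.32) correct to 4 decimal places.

-3.5391

Euler: p_{n+1} = p_n + h·f(x_n, p_n).
x=0.000000, p=-1.900000: f=-4.332000 → p ← -1.900000 + 0.16·(-4.332000) = -2.593120
x=0.160000, p=-2.593120: f=-5.912314 → p ← -2.593120 + 0.16·(-5.912314) = -3.539090
p(0.32) ≈ -3.5391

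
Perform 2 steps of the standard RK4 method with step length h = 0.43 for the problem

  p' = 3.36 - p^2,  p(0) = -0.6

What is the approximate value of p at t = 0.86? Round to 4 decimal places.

1.5255

RK4: k1 = f(t_n, p_n); k2 = f(t_n + h/2, p_n + (h/2)·k1); k3 = f(t_n + h/2, p_n + (h/2)·k2); k4 = f(t_n + h, p_n + h·k3); p_{n+1} = p_n + (h/6)·(k1 + 2k2 + 2k3 + k4).
t=0.000000, p=-0.600000:
  k1 = f(0.000000, -0.600000) = 3.000000
  k2 = f(0.215000, 0.045000) = 3.357975
  k3 = f(0.215000, 0.121965) = 3.345125
  k4 = f(0.430000, 0.838404) = 2.657079
  p ← -0.600000 + (0.43/6)·(k1 + 2k2 + 2k3 + k4) = 0.766202
t=0.430000, p=0.766202:
  k1 = f(0.430000, 0.766202) = 2.772935
  k2 = f(0.645000, 1.362383) = 1.503913
  k3 = f(0.645000, 1.089543) = 2.172896
  k4 = f(0.860000, 1.700547) = 0.468140
  p ← 0.766202 + (0.43/6)·(k1 + 2k2 + 2k3 + k4) = 1.525488
p(0.86) ≈ 1.5255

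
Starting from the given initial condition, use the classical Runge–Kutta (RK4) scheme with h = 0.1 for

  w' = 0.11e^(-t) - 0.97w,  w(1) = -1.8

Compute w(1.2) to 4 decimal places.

RK4: k1 = f(t_n, w_n); k2 = f(t_n + h/2, w_n + (h/2)·k1); k3 = f(t_n + h/2, w_n + (h/2)·k2); k4 = f(t_n + h, w_n + h·k3); w_{n+1} = w_n + (h/6)·(k1 + 2k2 + 2k3 + k4).
t=1.000000, w=-1.800000:
  k1 = f(1.000000, -1.800000) = 1.786467
  k2 = f(1.050000, -1.710677) = 1.697850
  k3 = f(1.050000, -1.715108) = 1.702147
  k4 = f(1.100000, -1.629785) = 1.617508
  w ← -1.800000 + (0.1/6)·(k1 + 2k2 + 2k3 + k4) = -1.629934
t=1.100000, w=-1.629934:
  k1 = f(1.100000, -1.629934) = 1.617652
  k2 = f(1.150000, -1.549051) = 1.537410
  k3 = f(1.150000, -1.553063) = 1.541302
  k4 = f(1.200000, -1.475804) = 1.464661
  w ← -1.629934 + (0.1/6)·(k1 + 2k2 + 2k3 + k4) = -1.475938
w(1.2) ≈ -1.4759

-1.4759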